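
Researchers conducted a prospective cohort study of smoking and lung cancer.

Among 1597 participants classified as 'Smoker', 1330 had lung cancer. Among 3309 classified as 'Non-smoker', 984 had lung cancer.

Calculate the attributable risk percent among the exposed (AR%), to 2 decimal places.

From the description: a = 1330, b = 267, c = 984, d = 2325.
Risk in exposed = 1330/1597 = 0.83281; risk in unexposed = 984/3309 = 0.29737.
RR = 0.83281/0.29737 = 2.80058
AR% = (RR − 1)/RR × 100 = (2.80058 − 1)/2.80058 × 100 = 64.2931%

64.29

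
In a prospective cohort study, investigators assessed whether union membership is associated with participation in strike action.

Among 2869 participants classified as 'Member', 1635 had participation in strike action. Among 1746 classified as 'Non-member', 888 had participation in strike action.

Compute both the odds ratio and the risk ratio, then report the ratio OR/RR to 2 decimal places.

From the description: a = 1635, b = 1234, c = 888, d = 858.
OR = (1635·858)/(1234·888) = 1402830/1095792 = 1.28020
Risk in exposed = 1635/2869 = 0.56988; risk in unexposed = 888/1746 = 0.50859; RR = 1.12052
OR/RR = 1.28020 / 1.12052 = 1.14251
The outcome is not rare, so the OR lies further from 1 than the RR.

1.14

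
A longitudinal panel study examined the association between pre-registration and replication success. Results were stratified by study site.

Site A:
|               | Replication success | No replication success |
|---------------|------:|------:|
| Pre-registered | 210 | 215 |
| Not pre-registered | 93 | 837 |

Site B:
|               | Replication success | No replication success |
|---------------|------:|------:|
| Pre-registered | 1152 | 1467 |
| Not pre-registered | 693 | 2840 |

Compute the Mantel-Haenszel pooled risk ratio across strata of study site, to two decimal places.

2.49

RR_MH = Σ(aᵢ·n₀ᵢ/nᵢ) / Σ(cᵢ·n₁ᵢ/nᵢ), with n₁ᵢ = aᵢ+bᵢ (exposed), n₀ᵢ = cᵢ+dᵢ (unexposed), nᵢ = n₁ᵢ+n₀ᵢ.
Stratum 1 (Site A): n₁ = 425, n₀ = 930, n = 1355; a·n₀/n = 210·930/1355 = 144.1328; c·n₁/n = 93·425/1355 = 29.1697
Stratum 2 (Site B): n₁ = 2619, n₀ = 3533, n = 6152; a·n₀/n = 1152·3533/6152 = 661.5761; c·n₁/n = 693·2619/6152 = 295.0206
RR_MH = (144.1328 + 661.5761) / (29.1697 + 295.0206) = 805.7089 / 324.1904 = 2.48530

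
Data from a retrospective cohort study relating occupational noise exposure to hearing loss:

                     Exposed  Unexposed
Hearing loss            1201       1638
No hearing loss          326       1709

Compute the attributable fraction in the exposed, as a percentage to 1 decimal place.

37.8

Reading the table with exposure as columns: a = 1201 (Exposed, case), b = 326 (Exposed, non-case), c = 1638 (Unexposed, case), d = 1709.
Risk in exposed = 1201/1527 = 0.78651; risk in unexposed = 1638/3347 = 0.48939.
RR = 0.78651/0.48939 = 1.60711
AR% = (RR − 1)/RR × 100 = (1.60711 − 1)/1.60711 × 100 = 37.7765%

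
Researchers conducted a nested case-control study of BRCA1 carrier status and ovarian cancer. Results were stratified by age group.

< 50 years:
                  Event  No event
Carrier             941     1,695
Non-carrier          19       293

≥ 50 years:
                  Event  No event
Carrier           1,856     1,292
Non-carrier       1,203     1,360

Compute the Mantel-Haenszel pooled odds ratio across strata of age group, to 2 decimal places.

OR_MH = Σ(aᵢdᵢ/nᵢ) / Σ(bᵢcᵢ/nᵢ), where nᵢ is the stratum total.
Stratum 1 (< 50 years): n = 2948; a·d/n = 941·293/2948 = 93.5254; b·c/n = 1695·19/2948 = 10.9244
Stratum 2 (≥ 50 years): n = 5711; a·d/n = 1856·1360/5711 = 441.9821; b·c/n = 1292·1203/5711 = 272.1548
OR_MH = (93.5254 + 441.9821) / (10.9244 + 272.1548) = 535.5076 / 283.0791 = 1.89172

1.89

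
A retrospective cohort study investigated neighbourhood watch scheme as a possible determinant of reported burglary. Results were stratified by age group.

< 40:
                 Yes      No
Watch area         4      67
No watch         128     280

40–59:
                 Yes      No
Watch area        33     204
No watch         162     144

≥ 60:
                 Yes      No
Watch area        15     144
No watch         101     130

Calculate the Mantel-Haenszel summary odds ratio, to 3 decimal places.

0.139

OR_MH = Σ(aᵢdᵢ/nᵢ) / Σ(bᵢcᵢ/nᵢ), where nᵢ is the stratum total.
Stratum 1 (< 40): n = 479; a·d/n = 4·280/479 = 2.3382; b·c/n = 67·128/479 = 17.9040
Stratum 2 (40–59): n = 543; a·d/n = 33·144/543 = 8.7514; b·c/n = 204·162/543 = 60.8619
Stratum 3 (≥ 60): n = 390; a·d/n = 15·130/390 = 5.0000; b·c/n = 144·101/390 = 37.2923
OR_MH = (2.3382 + 8.7514 + 5.0000) / (17.9040 + 60.8619 + 37.2923) = 16.0896 / 116.0582 = 0.13863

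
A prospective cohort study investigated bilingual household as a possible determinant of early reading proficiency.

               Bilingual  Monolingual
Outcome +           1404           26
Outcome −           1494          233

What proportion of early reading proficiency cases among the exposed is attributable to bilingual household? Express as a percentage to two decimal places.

Reading the table with exposure as columns: a = 1404 (Bilingual, case), b = 1494 (Bilingual, non-case), c = 26 (Monolingual, case), d = 233.
Risk in exposed = 1404/2898 = 0.48447; risk in unexposed = 26/259 = 0.10039.
RR = 0.48447/0.10039 = 4.82609
AR% = (RR − 1)/RR × 100 = (4.82609 − 1)/4.82609 × 100 = 79.2793%

79.28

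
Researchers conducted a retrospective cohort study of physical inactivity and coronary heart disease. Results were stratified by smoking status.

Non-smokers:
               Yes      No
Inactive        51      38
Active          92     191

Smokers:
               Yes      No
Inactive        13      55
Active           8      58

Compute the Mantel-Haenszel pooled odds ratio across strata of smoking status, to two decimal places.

OR_MH = Σ(aᵢdᵢ/nᵢ) / Σ(bᵢcᵢ/nᵢ), where nᵢ is the stratum total.
Stratum 1 (Non-smokers): n = 372; a·d/n = 51·191/372 = 26.1855; b·c/n = 38·92/372 = 9.3978
Stratum 2 (Smokers): n = 134; a·d/n = 13·58/134 = 5.6269; b·c/n = 55·8/134 = 3.2836
OR_MH = (26.1855 + 5.6269) / (9.3978 + 3.2836) = 31.8123 / 12.6814 = 2.50858

2.51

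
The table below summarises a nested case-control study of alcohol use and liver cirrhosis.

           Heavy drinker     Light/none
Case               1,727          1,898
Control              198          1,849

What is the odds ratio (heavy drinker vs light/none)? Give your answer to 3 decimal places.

Reading the table with exposure as columns: a = 1727 (Heavy drinker, case), b = 198 (Heavy drinker, non-case), c = 1898 (Light/none, case), d = 1849.
OR = (a·d)/(b·c) = (1727 × 1849) / (198 × 1898) = 3193223 / 375804 = 8.49704
The odds of liver cirrhosis are about 8.50 times as high in the heavy drinker group.

8.497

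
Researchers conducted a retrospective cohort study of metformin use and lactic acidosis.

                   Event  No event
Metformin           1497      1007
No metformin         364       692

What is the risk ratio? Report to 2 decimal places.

Cells: a = 1497, b = 1007, c = 364, d = 692.
Risk in exposed = 1497/2504 = 0.59784; risk in unexposed = 364/1056 = 0.34470.
RR = 0.59784 / 0.34470 = 1.73440
The risk among the exposed is 1.73 times that among the unexposed.

1.73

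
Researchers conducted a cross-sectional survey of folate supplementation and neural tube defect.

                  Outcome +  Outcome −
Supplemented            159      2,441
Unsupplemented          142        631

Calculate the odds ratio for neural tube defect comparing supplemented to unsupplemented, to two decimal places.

0.29

Cells: a = 159, b = 2441, c = 142, d = 631.
OR = (a·d)/(b·c) = (159 × 631) / (2441 × 142) = 100329 / 346622 = 0.28945
Exposure is associated with lower odds of neural tube defect (OR = 0.29 < 1).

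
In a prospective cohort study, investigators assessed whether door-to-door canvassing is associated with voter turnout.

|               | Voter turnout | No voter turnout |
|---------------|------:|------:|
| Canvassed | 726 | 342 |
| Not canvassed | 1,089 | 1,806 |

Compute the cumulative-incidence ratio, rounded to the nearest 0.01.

1.81

Cells: a = 726, b = 342, c = 1089, d = 1806.
Risk in exposed = 726/1068 = 0.67978; risk in unexposed = 1089/2895 = 0.37617.
RR = 0.67978 / 0.37617 = 1.80712
The risk among the exposed is 1.81 times that among the unexposed.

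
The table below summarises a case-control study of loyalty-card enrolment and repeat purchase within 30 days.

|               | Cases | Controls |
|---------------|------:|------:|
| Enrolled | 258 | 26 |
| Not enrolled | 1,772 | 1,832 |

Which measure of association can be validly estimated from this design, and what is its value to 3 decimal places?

Cells: a = 258, b = 26, c = 1772, d = 1832.
This is a case-control study: participants were sampled on outcome status, so risks in the source population cannot be estimated directly — relative risk is not valid here. The odds ratio is the appropriate measure.
OR = (a·d)/(b·c) = (258 × 1832) / (26 × 1772) = 472656 / 46072 = 10.25907

10.259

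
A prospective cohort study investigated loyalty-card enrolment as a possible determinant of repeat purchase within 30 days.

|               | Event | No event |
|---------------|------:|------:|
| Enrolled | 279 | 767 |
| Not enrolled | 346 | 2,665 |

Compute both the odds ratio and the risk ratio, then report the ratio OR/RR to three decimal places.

1.207

Cells: a = 279, b = 767, c = 346, d = 2665.
OR = (279·2665)/(767·346) = 743535/265382 = 2.80175
Risk in exposed = 279/1046 = 0.26673; risk in unexposed = 346/3011 = 0.11491; RR = 2.32117
OR/RR = 2.80175 / 2.32117 = 1.20704
The outcome is not rare, so the OR lies further from 1 than the RR.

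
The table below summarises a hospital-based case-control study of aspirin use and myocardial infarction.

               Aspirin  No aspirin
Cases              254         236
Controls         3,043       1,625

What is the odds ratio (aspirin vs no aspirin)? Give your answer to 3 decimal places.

Reading the table with exposure as columns: a = 254 (Aspirin, case), b = 3043 (Aspirin, non-case), c = 236 (No aspirin, case), d = 1625.
OR = (a·d)/(b·c) = (254 × 1625) / (3043 × 236) = 412750 / 718148 = 0.57474
Exposure is associated with lower odds of myocardial infarction (OR = 0.57 < 1).

0.575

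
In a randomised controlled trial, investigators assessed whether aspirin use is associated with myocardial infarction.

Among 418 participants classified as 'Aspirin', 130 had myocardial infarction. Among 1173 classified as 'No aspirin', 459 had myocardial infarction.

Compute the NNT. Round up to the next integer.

Risk in treated group = 130/418 = 0.31100; risk in control = 459/1173 = 0.39130.
Absolute risk reduction = 0.39130 − 0.31100 = 0.08030
NNT = 1 / ARR = 1 / 0.08030 = 12.453 → round up → 13

13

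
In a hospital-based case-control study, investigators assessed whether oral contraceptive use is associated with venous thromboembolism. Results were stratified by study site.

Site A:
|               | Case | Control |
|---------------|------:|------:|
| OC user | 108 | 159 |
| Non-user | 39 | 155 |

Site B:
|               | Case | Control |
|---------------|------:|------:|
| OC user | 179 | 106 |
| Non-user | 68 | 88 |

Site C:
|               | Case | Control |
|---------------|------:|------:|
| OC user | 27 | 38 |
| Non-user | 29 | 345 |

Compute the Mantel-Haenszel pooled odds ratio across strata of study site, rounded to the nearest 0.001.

OR_MH = Σ(aᵢdᵢ/nᵢ) / Σ(bᵢcᵢ/nᵢ), where nᵢ is the stratum total.
Stratum 1 (Site A): n = 461; a·d/n = 108·155/461 = 36.3124; b·c/n = 159·39/461 = 13.4512
Stratum 2 (Site B): n = 441; a·d/n = 179·88/441 = 35.7188; b·c/n = 106·68/441 = 16.3447
Stratum 3 (Site C): n = 439; a·d/n = 27·345/439 = 21.2187; b·c/n = 38·29/439 = 2.5103
OR_MH = (36.3124 + 35.7188 + 21.2187) / (13.4512 + 16.3447 + 2.5103) = 93.2499 / 32.3061 = 2.88645

2.886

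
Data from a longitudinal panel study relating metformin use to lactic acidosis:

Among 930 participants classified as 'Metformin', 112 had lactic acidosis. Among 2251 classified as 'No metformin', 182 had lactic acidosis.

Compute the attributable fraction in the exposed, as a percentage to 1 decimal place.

32.9

From the description: a = 112, b = 818, c = 182, d = 2069.
Risk in exposed = 112/930 = 0.12043; risk in unexposed = 182/2251 = 0.08085.
RR = 0.12043/0.08085 = 1.48950
AR% = (RR − 1)/RR × 100 = (1.48950 − 1)/1.48950 × 100 = 32.8632%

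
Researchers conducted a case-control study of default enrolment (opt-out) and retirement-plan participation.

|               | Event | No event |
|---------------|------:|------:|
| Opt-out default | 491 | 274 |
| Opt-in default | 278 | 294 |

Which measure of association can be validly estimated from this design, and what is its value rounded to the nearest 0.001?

1.895

Cells: a = 491, b = 274, c = 278, d = 294.
This is a case-control study: participants were sampled on outcome status, so risks in the source population cannot be estimated directly — relative risk is not valid here. The odds ratio is the appropriate measure.
OR = (a·d)/(b·c) = (491 × 294) / (274 × 278) = 144354 / 76172 = 1.89511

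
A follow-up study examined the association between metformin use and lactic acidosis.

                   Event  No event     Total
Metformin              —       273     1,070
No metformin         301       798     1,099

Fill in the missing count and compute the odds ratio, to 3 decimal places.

The missing cell is in the exposed row: 1070 − 273 = 797.
So a = 797, b = 273, c = 301, d = 798.
OR = (a·d)/(b·c) = (797 × 798) / (273 × 301) = 636006 / 82173 = 7.73984

7.740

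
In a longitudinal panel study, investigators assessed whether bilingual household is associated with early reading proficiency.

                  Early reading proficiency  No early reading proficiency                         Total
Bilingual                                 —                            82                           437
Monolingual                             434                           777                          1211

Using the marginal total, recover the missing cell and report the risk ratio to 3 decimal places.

The missing cell is in the exposed row: 437 − 82 = 355.
So a = 355, b = 82, c = 434, d = 777.
RR = [a/(a+b)] / [c/(c+d)] = (355/437) / (434/1211) = 0.81236/0.35838 = 2.26674

2.267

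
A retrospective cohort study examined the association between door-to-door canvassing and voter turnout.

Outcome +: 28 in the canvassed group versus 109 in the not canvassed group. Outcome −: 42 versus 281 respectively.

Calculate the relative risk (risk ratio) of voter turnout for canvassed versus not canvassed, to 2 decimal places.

1.43

From the description: a = 28, b = 42, c = 109, d = 281.
Risk in exposed = 28/70 = 0.40000; risk in unexposed = 109/390 = 0.27949.
RR = 0.40000 / 0.27949 = 1.43119
The risk among the exposed is 1.43 times that among the unexposed.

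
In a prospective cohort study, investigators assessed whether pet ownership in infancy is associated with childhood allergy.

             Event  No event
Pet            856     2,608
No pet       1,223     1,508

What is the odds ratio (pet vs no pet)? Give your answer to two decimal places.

0.40

Cells: a = 856, b = 2608, c = 1223, d = 1508.
OR = (a·d)/(b·c) = (856 × 1508) / (2608 × 1223) = 1290848 / 3189584 = 0.40471
Exposure is associated with lower odds of childhood allergy (OR = 0.40 < 1).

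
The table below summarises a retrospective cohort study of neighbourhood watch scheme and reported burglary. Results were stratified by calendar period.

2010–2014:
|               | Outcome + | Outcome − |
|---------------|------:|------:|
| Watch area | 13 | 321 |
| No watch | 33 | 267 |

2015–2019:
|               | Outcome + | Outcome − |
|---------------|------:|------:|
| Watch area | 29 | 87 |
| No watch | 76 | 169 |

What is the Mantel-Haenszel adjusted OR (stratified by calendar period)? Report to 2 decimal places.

0.54

OR_MH = Σ(aᵢdᵢ/nᵢ) / Σ(bᵢcᵢ/nᵢ), where nᵢ is the stratum total.
Stratum 1 (2010–2014): n = 634; a·d/n = 13·267/634 = 5.4748; b·c/n = 321·33/634 = 16.7082
Stratum 2 (2015–2019): n = 361; a·d/n = 29·169/361 = 13.5762; b·c/n = 87·76/361 = 18.3158
OR_MH = (5.4748 + 13.5762) / (16.7082 + 18.3158) = 19.0509 / 35.0240 = 0.54394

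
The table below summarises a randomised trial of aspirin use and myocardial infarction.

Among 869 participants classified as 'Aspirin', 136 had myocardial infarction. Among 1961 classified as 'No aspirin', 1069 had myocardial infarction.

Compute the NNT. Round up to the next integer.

Risk in treated group = 136/869 = 0.15650; risk in control = 1069/1961 = 0.54513.
Absolute risk reduction = 0.54513 − 0.15650 = 0.38863
NNT = 1 / ARR = 1 / 0.38863 = 2.573 → round up → 3

3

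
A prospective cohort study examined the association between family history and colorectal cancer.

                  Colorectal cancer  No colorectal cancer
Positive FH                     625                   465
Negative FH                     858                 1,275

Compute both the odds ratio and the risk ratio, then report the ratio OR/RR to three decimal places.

1.401

Cells: a = 625, b = 465, c = 858, d = 1275.
OR = (625·1275)/(465·858) = 796875/398970 = 1.99733
Risk in exposed = 625/1090 = 0.57339; risk in unexposed = 858/2133 = 0.40225; RR = 1.42547
OR/RR = 1.99733 / 1.42547 = 1.40118
The outcome is not rare, so the OR lies further from 1 than the RR.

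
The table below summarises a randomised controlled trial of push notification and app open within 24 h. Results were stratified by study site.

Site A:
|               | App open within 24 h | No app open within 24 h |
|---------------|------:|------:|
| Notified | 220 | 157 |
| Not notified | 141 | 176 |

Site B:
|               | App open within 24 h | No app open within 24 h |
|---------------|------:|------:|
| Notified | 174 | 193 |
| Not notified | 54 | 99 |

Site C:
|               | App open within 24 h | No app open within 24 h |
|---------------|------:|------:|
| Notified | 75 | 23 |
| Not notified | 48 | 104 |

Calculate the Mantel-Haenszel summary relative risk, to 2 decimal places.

1.48

RR_MH = Σ(aᵢ·n₀ᵢ/nᵢ) / Σ(cᵢ·n₁ᵢ/nᵢ), with n₁ᵢ = aᵢ+bᵢ (exposed), n₀ᵢ = cᵢ+dᵢ (unexposed), nᵢ = n₁ᵢ+n₀ᵢ.
Stratum 1 (Site A): n₁ = 377, n₀ = 317, n = 694; a·n₀/n = 220·317/694 = 100.4899; c·n₁/n = 141·377/694 = 76.5951
Stratum 2 (Site B): n₁ = 367, n₀ = 153, n = 520; a·n₀/n = 174·153/520 = 51.1962; c·n₁/n = 54·367/520 = 38.1115
Stratum 3 (Site C): n₁ = 98, n₀ = 152, n = 250; a·n₀/n = 75·152/250 = 45.6000; c·n₁/n = 48·98/250 = 18.8160
RR_MH = (100.4899 + 51.1962 + 45.6000) / (76.5951 + 38.1115 + 18.8160) = 197.2861 / 133.5226 = 1.47755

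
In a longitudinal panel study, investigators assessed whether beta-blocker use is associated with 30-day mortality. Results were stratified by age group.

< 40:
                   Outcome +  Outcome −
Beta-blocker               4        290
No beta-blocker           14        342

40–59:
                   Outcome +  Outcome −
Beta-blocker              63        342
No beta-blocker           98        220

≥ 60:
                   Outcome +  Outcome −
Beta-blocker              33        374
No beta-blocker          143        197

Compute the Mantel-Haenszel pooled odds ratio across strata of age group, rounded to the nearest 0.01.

0.24

OR_MH = Σ(aᵢdᵢ/nᵢ) / Σ(bᵢcᵢ/nᵢ), where nᵢ is the stratum total.
Stratum 1 (< 40): n = 650; a·d/n = 4·342/650 = 2.1046; b·c/n = 290·14/650 = 6.2462
Stratum 2 (40–59): n = 723; a·d/n = 63·220/723 = 19.1701; b·c/n = 342·98/723 = 46.3568
Stratum 3 (≥ 60): n = 747; a·d/n = 33·197/747 = 8.7028; b·c/n = 374·143/747 = 71.5957
OR_MH = (2.1046 + 19.1701 + 8.7028) / (6.2462 + 46.3568 + 71.5957) = 29.9776 / 124.1987 = 0.24137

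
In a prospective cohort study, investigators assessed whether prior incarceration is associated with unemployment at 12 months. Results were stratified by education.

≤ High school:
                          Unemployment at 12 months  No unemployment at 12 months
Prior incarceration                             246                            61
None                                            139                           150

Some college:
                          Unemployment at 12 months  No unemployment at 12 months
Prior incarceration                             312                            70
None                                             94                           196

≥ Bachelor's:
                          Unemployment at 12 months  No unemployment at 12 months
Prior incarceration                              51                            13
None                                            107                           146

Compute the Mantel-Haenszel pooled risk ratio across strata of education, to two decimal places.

2.01

RR_MH = Σ(aᵢ·n₀ᵢ/nᵢ) / Σ(cᵢ·n₁ᵢ/nᵢ), with n₁ᵢ = aᵢ+bᵢ (exposed), n₀ᵢ = cᵢ+dᵢ (unexposed), nᵢ = n₁ᵢ+n₀ᵢ.
Stratum 1 (≤ High school): n₁ = 307, n₀ = 289, n = 596; a·n₀/n = 246·289/596 = 119.2852; c·n₁/n = 139·307/596 = 71.5990
Stratum 2 (Some college): n₁ = 382, n₀ = 290, n = 672; a·n₀/n = 312·290/672 = 134.6429; c·n₁/n = 94·382/672 = 53.4345
Stratum 3 (≥ Bachelor's): n₁ = 64, n₀ = 253, n = 317; a·n₀/n = 51·253/317 = 40.7035; c·n₁/n = 107·64/317 = 21.6025
RR_MH = (119.2852 + 134.6429 + 40.7035) / (71.5990 + 53.4345 + 21.6025) = 294.6316 / 146.6360 = 2.00927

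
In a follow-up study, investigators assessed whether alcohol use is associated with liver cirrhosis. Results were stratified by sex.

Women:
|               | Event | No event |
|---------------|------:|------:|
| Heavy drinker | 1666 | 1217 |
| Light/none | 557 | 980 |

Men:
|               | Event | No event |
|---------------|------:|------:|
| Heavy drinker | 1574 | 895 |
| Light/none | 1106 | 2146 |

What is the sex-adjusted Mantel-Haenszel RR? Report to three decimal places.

RR_MH = Σ(aᵢ·n₀ᵢ/nᵢ) / Σ(cᵢ·n₁ᵢ/nᵢ), with n₁ᵢ = aᵢ+bᵢ (exposed), n₀ᵢ = cᵢ+dᵢ (unexposed), nᵢ = n₁ᵢ+n₀ᵢ.
Stratum 1 (Women): n₁ = 2883, n₀ = 1537, n = 4420; a·n₀/n = 1666·1537/4420 = 579.3308; c·n₁/n = 557·2883/4420 = 363.3102
Stratum 2 (Men): n₁ = 2469, n₀ = 3252, n = 5721; a·n₀/n = 1574·3252/5721 = 894.7121; c·n₁/n = 1106·2469/5721 = 477.3141
RR_MH = (579.3308 + 894.7121) / (363.3102 + 477.3141) = 1474.0429 / 840.6243 = 1.75351

1.754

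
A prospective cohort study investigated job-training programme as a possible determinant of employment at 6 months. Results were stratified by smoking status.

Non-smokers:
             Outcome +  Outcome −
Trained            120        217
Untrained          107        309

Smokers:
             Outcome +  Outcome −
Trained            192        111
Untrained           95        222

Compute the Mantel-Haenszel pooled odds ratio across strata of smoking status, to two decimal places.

OR_MH = Σ(aᵢdᵢ/nᵢ) / Σ(bᵢcᵢ/nᵢ), where nᵢ is the stratum total.
Stratum 1 (Non-smokers): n = 753; a·d/n = 120·309/753 = 49.2430; b·c/n = 217·107/753 = 30.8353
Stratum 2 (Smokers): n = 620; a·d/n = 192·222/620 = 68.7484; b·c/n = 111·95/620 = 17.0081
OR_MH = (49.2430 + 68.7484) / (30.8353 + 17.0081) = 117.9914 / 47.8434 = 2.46620

2.47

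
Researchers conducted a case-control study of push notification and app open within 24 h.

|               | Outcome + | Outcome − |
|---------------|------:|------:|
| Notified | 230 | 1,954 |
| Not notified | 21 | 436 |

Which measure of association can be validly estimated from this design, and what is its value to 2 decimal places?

2.44

Cells: a = 230, b = 1954, c = 21, d = 436.
This is a case-control study: participants were sampled on outcome status, so risks in the source population cannot be estimated directly — relative risk is not valid here. The odds ratio is the appropriate measure.
OR = (a·d)/(b·c) = (230 × 436) / (1954 × 21) = 100280 / 41034 = 2.44383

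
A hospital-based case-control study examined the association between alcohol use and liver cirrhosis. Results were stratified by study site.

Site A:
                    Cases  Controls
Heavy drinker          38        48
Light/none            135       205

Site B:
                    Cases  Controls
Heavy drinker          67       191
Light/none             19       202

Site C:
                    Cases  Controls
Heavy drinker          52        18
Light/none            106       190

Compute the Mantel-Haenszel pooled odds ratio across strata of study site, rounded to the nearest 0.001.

OR_MH = Σ(aᵢdᵢ/nᵢ) / Σ(bᵢcᵢ/nᵢ), where nᵢ is the stratum total.
Stratum 1 (Site A): n = 426; a·d/n = 38·205/426 = 18.2864; b·c/n = 48·135/426 = 15.2113
Stratum 2 (Site B): n = 479; a·d/n = 67·202/479 = 28.2547; b·c/n = 191·19/479 = 7.5762
Stratum 3 (Site C): n = 366; a·d/n = 52·190/366 = 26.9945; b·c/n = 18·106/366 = 5.2131
OR_MH = (18.2864 + 28.2547 + 26.9945) / (15.2113 + 7.5762 + 5.2131) = 73.5356 / 28.0006 = 2.62622

2.626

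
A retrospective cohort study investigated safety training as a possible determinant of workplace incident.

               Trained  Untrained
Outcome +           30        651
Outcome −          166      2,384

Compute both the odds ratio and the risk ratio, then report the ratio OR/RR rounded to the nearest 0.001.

Reading the table with exposure as columns: a = 30 (Trained, case), b = 166 (Trained, non-case), c = 651 (Untrained, case), d = 2384.
OR = (30·2384)/(166·651) = 71520/108066 = 0.66182
Risk in exposed = 30/196 = 0.15306; risk in unexposed = 651/3035 = 0.21450; RR = 0.71358
OR/RR = 0.66182 / 0.71358 = 0.92746
The outcome is not rare, so the OR lies further from 1 than the RR.

0.927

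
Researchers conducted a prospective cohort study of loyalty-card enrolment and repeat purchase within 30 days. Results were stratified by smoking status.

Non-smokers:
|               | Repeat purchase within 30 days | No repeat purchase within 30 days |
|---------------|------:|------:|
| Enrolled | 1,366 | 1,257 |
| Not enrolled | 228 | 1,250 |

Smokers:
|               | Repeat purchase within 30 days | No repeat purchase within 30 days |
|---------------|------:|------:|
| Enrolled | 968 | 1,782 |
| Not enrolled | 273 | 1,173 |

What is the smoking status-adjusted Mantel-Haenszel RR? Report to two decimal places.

2.54

RR_MH = Σ(aᵢ·n₀ᵢ/nᵢ) / Σ(cᵢ·n₁ᵢ/nᵢ), with n₁ᵢ = aᵢ+bᵢ (exposed), n₀ᵢ = cᵢ+dᵢ (unexposed), nᵢ = n₁ᵢ+n₀ᵢ.
Stratum 1 (Non-smokers): n₁ = 2623, n₀ = 1478, n = 4101; a·n₀/n = 1366·1478/4101 = 492.3063; c·n₁/n = 228·2623/4101 = 145.8288
Stratum 2 (Smokers): n₁ = 2750, n₀ = 1446, n = 4196; a·n₀/n = 968·1446/4196 = 333.5863; c·n₁/n = 273·2750/4196 = 178.9204
RR_MH = (492.3063 + 333.5863) / (145.8288 + 178.9204) = 825.8925 / 324.7492 = 2.54317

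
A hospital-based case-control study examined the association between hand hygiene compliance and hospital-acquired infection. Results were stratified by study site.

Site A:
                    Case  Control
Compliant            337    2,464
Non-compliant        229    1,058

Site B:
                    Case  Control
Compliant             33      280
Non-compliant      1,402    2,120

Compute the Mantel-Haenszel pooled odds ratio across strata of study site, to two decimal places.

0.44

OR_MH = Σ(aᵢdᵢ/nᵢ) / Σ(bᵢcᵢ/nᵢ), where nᵢ is the stratum total.
Stratum 1 (Site A): n = 4088; a·d/n = 337·1058/4088 = 87.2177; b·c/n = 2464·229/4088 = 138.0274
Stratum 2 (Site B): n = 3835; a·d/n = 33·2120/3835 = 18.2425; b·c/n = 280·1402/3835 = 102.3625
OR_MH = (87.2177 + 18.2425) / (138.0274 + 102.3625) = 105.4602 / 240.3898 = 0.43870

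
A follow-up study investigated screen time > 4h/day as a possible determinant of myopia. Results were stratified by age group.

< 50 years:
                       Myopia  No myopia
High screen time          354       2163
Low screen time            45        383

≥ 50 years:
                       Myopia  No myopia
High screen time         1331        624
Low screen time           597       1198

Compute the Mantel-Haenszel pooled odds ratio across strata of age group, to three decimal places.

3.559

OR_MH = Σ(aᵢdᵢ/nᵢ) / Σ(bᵢcᵢ/nᵢ), where nᵢ is the stratum total.
Stratum 1 (< 50 years): n = 2945; a·d/n = 354·383/2945 = 46.0380; b·c/n = 2163·45/2945 = 33.0509
Stratum 2 (≥ 50 years): n = 3750; a·d/n = 1331·1198/3750 = 425.2101; b·c/n = 624·597/3750 = 99.3408
OR_MH = (46.0380 + 425.2101) / (33.0509 + 99.3408) = 471.2482 / 132.3917 = 3.55950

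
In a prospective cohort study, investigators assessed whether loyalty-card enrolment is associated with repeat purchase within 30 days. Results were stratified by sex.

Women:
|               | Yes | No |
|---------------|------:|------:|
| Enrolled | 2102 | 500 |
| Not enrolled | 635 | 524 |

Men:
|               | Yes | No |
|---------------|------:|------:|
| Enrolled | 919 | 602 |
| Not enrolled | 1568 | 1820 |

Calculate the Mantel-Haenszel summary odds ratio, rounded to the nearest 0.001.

2.290

OR_MH = Σ(aᵢdᵢ/nᵢ) / Σ(bᵢcᵢ/nᵢ), where nᵢ is the stratum total.
Stratum 1 (Women): n = 3761; a·d/n = 2102·524/3761 = 292.8604; b·c/n = 500·635/3761 = 84.4190
Stratum 2 (Men): n = 4909; a·d/n = 919·1820/4909 = 340.7171; b·c/n = 602·1568/4909 = 192.2868
OR_MH = (292.8604 + 340.7171) / (84.4190 + 192.2868) = 633.5775 / 276.7059 = 2.28971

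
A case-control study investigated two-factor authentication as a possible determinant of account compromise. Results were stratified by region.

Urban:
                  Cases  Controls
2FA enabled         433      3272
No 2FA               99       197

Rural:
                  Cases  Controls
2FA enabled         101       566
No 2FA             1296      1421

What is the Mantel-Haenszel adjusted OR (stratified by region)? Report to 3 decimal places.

0.214

OR_MH = Σ(aᵢdᵢ/nᵢ) / Σ(bᵢcᵢ/nᵢ), where nᵢ is the stratum total.
Stratum 1 (Urban): n = 4001; a·d/n = 433·197/4001 = 21.3199; b·c/n = 3272·99/4001 = 80.9618
Stratum 2 (Rural): n = 3384; a·d/n = 101·1421/3384 = 42.4116; b·c/n = 566·1296/3384 = 216.7660
OR_MH = (21.3199 + 42.4116) / (80.9618 + 216.7660) = 63.7316 / 297.7277 = 0.21406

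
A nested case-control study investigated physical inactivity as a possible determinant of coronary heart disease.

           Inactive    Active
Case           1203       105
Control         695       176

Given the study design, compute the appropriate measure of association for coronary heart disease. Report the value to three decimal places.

2.901

Reading the table with exposure as columns: a = 1203 (Inactive, case), b = 695 (Inactive, non-case), c = 105 (Active, case), d = 176.
This is a nested case-control study: participants were sampled on outcome status, so risks in the source population cannot be estimated directly — relative risk is not valid here. The odds ratio is the appropriate measure.
OR = (a·d)/(b·c) = (1203 × 176) / (695 × 105) = 211728 / 72975 = 2.90138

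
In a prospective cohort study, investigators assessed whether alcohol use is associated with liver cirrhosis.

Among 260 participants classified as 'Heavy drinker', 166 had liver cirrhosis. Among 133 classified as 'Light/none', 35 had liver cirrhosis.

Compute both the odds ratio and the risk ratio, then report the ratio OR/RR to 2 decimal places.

2.04

From the description: a = 166, b = 94, c = 35, d = 98.
OR = (166·98)/(94·35) = 16268/3290 = 4.94468
Risk in exposed = 166/260 = 0.63846; risk in unexposed = 35/133 = 0.26316; RR = 2.42615
OR/RR = 4.94468 / 2.42615 = 2.03807
The outcome is not rare, so the OR lies further from 1 than the RR.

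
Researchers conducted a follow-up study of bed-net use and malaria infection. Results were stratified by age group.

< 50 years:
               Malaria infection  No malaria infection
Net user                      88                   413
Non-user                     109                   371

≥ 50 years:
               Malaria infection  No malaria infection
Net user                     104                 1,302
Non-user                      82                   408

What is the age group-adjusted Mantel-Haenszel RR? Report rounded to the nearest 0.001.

0.600

RR_MH = Σ(aᵢ·n₀ᵢ/nᵢ) / Σ(cᵢ·n₁ᵢ/nᵢ), with n₁ᵢ = aᵢ+bᵢ (exposed), n₀ᵢ = cᵢ+dᵢ (unexposed), nᵢ = n₁ᵢ+n₀ᵢ.
Stratum 1 (< 50 years): n₁ = 501, n₀ = 480, n = 981; a·n₀/n = 88·480/981 = 43.0581; c·n₁/n = 109·501/981 = 55.6667
Stratum 2 (≥ 50 years): n₁ = 1406, n₀ = 490, n = 1896; a·n₀/n = 104·490/1896 = 26.8776; c·n₁/n = 82·1406/1896 = 60.8080
RR_MH = (43.0581 + 26.8776) / (55.6667 + 60.8080) = 69.9357 / 116.4747 = 0.60044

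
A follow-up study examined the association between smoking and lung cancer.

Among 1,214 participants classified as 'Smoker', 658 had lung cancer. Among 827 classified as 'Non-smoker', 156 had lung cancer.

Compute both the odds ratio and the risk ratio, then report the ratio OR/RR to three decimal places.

From the description: a = 658, b = 556, c = 156, d = 671.
OR = (658·671)/(556·156) = 441518/86736 = 5.09037
Risk in exposed = 658/1214 = 0.54201; risk in unexposed = 156/827 = 0.18863; RR = 2.87335
OR/RR = 5.09037 / 2.87335 = 1.77158
The outcome is not rare, so the OR lies further from 1 than the RR.

1.772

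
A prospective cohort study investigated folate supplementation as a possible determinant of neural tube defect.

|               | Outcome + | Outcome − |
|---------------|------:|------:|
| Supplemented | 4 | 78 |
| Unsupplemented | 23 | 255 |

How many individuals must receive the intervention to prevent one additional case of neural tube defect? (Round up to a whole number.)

Risk in treated group = 4/82 = 0.04878; risk in control = 23/278 = 0.08273.
Absolute risk reduction = 0.08273 − 0.04878 = 0.03395
NNT = 1 / ARR = 1 / 0.03395 = 29.452 → round up → 30

30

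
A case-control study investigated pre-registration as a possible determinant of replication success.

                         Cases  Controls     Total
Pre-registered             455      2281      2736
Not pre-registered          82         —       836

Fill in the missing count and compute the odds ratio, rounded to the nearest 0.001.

The missing cell is in the unexposed row: 836 − 82 = 754.
So a = 455, b = 2281, c = 82, d = 754.
OR = (a·d)/(b·c) = (455 × 754) / (2281 × 82) = 343070 / 187042 = 1.83419

1.834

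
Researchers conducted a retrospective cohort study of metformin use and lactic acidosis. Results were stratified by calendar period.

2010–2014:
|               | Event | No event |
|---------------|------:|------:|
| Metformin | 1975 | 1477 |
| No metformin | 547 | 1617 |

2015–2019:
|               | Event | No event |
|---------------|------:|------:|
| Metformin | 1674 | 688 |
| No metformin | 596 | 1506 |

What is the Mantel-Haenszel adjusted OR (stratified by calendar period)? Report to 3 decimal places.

4.808

OR_MH = Σ(aᵢdᵢ/nᵢ) / Σ(bᵢcᵢ/nᵢ), where nᵢ is the stratum total.
Stratum 1 (2010–2014): n = 5616; a·d/n = 1975·1617/5616 = 568.6565; b·c/n = 1477·547/5616 = 143.8602
Stratum 2 (2015–2019): n = 4464; a·d/n = 1674·1506/4464 = 564.7500; b·c/n = 688·596/4464 = 91.8566
OR_MH = (568.6565 + 564.7500) / (143.8602 + 91.8566) = 1133.4065 / 235.7169 = 4.80834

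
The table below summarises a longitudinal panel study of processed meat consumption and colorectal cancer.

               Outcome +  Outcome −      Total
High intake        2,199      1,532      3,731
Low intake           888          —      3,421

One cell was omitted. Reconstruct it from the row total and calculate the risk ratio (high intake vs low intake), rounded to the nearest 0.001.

2.271

The missing cell is in the unexposed row: 3421 − 888 = 2533.
So a = 2199, b = 1532, c = 888, d = 2533.
RR = [a/(a+b)] / [c/(c+d)] = (2199/3731) / (888/3421) = 0.58939/0.25957 = 2.27060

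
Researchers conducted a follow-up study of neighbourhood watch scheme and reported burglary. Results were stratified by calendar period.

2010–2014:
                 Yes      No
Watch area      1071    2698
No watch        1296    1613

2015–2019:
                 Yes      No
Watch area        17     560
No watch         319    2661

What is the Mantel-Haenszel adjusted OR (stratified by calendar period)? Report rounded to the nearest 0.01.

0.47

OR_MH = Σ(aᵢdᵢ/nᵢ) / Σ(bᵢcᵢ/nᵢ), where nᵢ is the stratum total.
Stratum 1 (2010–2014): n = 6678; a·d/n = 1071·1613/6678 = 258.6887; b·c/n = 2698·1296/6678 = 523.6011
Stratum 2 (2015–2019): n = 3557; a·d/n = 17·2661/3557 = 12.7177; b·c/n = 560·319/3557 = 50.2221
OR_MH = (258.6887 + 12.7177) / (523.6011 + 50.2221) = 271.4064 / 573.8232 = 0.47298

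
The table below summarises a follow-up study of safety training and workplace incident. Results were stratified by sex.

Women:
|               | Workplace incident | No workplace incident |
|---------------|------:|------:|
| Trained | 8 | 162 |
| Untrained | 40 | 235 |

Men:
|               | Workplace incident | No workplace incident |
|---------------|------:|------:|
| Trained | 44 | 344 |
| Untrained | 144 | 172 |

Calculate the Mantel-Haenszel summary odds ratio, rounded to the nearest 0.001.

OR_MH = Σ(aᵢdᵢ/nᵢ) / Σ(bᵢcᵢ/nᵢ), where nᵢ is the stratum total.
Stratum 1 (Women): n = 445; a·d/n = 8·235/445 = 4.2247; b·c/n = 162·40/445 = 14.5618
Stratum 2 (Men): n = 704; a·d/n = 44·172/704 = 10.7500; b·c/n = 344·144/704 = 70.3636
OR_MH = (4.2247 + 10.7500) / (14.5618 + 70.3636) = 14.9747 / 84.9254 = 0.17633

0.176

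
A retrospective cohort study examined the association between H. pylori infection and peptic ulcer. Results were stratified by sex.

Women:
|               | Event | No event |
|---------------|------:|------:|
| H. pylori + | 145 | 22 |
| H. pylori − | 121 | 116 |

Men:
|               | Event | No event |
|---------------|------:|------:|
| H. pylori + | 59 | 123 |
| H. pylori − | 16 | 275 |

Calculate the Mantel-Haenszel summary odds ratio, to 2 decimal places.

OR_MH = Σ(aᵢdᵢ/nᵢ) / Σ(bᵢcᵢ/nᵢ), where nᵢ is the stratum total.
Stratum 1 (Women): n = 404; a·d/n = 145·116/404 = 41.6337; b·c/n = 22·121/404 = 6.5891
Stratum 2 (Men): n = 473; a·d/n = 59·275/473 = 34.3023; b·c/n = 123·16/473 = 4.1607
OR_MH = (41.6337 + 34.3023) / (6.5891 + 4.1607) = 75.9360 / 10.7498 = 7.06395

7.06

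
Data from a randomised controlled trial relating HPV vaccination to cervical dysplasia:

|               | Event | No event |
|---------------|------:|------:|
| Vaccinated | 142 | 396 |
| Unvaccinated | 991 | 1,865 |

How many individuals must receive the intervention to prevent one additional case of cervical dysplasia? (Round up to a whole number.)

Risk in treated group = 142/538 = 0.26394; risk in control = 991/2856 = 0.34699.
Absolute risk reduction = 0.34699 − 0.26394 = 0.08305
NNT = 1 / ARR = 1 / 0.08305 = 12.041 → round up → 13

13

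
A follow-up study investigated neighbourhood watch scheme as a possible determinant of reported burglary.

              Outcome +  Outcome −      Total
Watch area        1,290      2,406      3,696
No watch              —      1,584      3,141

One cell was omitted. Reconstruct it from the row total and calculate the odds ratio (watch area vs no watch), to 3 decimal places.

0.545

The missing cell is in the unexposed row: 3141 − 1584 = 1557.
So a = 1290, b = 2406, c = 1557, d = 1584.
OR = (a·d)/(b·c) = (1290 × 1584) / (2406 × 1557) = 2043360 / 3746142 = 0.54546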